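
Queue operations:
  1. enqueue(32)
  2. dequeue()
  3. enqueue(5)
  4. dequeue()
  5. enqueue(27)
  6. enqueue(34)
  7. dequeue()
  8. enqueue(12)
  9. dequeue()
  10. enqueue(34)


enqueue(32) -> [32]
dequeue()->32, []
enqueue(5) -> [5]
dequeue()->5, []
enqueue(27) -> [27]
enqueue(34) -> [27, 34]
dequeue()->27, [34]
enqueue(12) -> [34, 12]
dequeue()->34, [12]
enqueue(34) -> [12, 34]

Final queue: [12, 34]


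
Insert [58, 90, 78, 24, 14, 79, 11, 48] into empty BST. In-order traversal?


Insert 58: root
Insert 90: R from 58
Insert 78: R from 58 -> L from 90
Insert 24: L from 58
Insert 14: L from 58 -> L from 24
Insert 79: R from 58 -> L from 90 -> R from 78
Insert 11: L from 58 -> L from 24 -> L from 14
Insert 48: L from 58 -> R from 24

In-order: [11, 14, 24, 48, 58, 78, 79, 90]


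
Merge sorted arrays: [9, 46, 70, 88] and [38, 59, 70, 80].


Take 9 from A
Take 38 from B
Take 46 from A
Take 59 from B
Take 70 from A
Take 70 from B
Take 80 from B

Merged: [9, 38, 46, 59, 70, 70, 80, 88]


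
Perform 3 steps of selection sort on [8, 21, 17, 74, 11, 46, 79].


Initial: [8, 21, 17, 74, 11, 46, 79]
Step 1: min=8 at 0
  Swap: [8, 21, 17, 74, 11, 46, 79]
Step 2: min=11 at 4
  Swap: [8, 11, 17, 74, 21, 46, 79]
Step 3: min=17 at 2
  Swap: [8, 11, 17, 74, 21, 46, 79]

After 3 steps: [8, 11, 17, 74, 21, 46, 79]


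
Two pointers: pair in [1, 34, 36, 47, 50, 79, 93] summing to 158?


lo=0(1)+hi=6(93)=94
lo=1(34)+hi=6(93)=127
lo=2(36)+hi=6(93)=129
lo=3(47)+hi=6(93)=140
lo=4(50)+hi=6(93)=143
lo=5(79)+hi=6(93)=172

No pair found


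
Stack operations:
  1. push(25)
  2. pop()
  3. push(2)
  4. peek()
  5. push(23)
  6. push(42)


push(25) -> [25]
pop()->25, []
push(2) -> [2]
peek()->2
push(23) -> [2, 23]
push(42) -> [2, 23, 42]

Final stack: [2, 23, 42]


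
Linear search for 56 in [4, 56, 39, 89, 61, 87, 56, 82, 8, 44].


i=0: 4!=56
i=1: 56==56 found!

Found at 1, 2 comps


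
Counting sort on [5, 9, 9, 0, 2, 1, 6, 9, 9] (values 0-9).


Input: [5, 9, 9, 0, 2, 1, 6, 9, 9]
Counts: [1, 1, 1, 0, 0, 1, 1, 0, 0, 4]

Sorted: [0, 1, 2, 5, 6, 9, 9, 9, 9]


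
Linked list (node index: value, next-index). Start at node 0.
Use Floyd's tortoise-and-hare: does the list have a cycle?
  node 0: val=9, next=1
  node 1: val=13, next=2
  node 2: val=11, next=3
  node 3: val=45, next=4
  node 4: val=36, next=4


Floyd's tortoise (slow, +1) and hare (fast, +2):
  init: slow=0, fast=0
  step 1: slow=1, fast=2
  step 2: slow=2, fast=4
  step 3: slow=3, fast=4
  step 4: slow=4, fast=4
  slow == fast at node 4: cycle detected

Cycle: yes


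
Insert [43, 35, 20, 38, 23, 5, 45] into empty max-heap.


Insert 43: [43]
Insert 35: [43, 35]
Insert 20: [43, 35, 20]
Insert 38: [43, 38, 20, 35]
Insert 23: [43, 38, 20, 35, 23]
Insert 5: [43, 38, 20, 35, 23, 5]
Insert 45: [45, 38, 43, 35, 23, 5, 20]

Final heap: [45, 38, 43, 35, 23, 5, 20]


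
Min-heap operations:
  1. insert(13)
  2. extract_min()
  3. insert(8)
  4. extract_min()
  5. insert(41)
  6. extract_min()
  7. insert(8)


insert(13) -> [13]
extract_min()->13, []
insert(8) -> [8]
extract_min()->8, []
insert(41) -> [41]
extract_min()->41, []
insert(8) -> [8]

Final heap: [8]


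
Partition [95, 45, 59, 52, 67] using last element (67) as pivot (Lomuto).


Pivot: 67
  45 <= 67: swap -> [45, 95, 59, 52, 67]
  59 <= 67: swap -> [45, 59, 95, 52, 67]
  52 <= 67: swap -> [45, 59, 52, 95, 67]
Place pivot at 3: [45, 59, 52, 67, 95]

Partitioned: [45, 59, 52, 67, 95]


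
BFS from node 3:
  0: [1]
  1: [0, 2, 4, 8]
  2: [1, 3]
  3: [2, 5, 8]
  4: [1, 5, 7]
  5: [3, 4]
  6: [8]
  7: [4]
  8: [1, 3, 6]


Visit 3, enqueue [2, 5, 8]
Visit 2, enqueue [1]
Visit 5, enqueue [4]
Visit 8, enqueue [6]
Visit 1, enqueue [0]
Visit 4, enqueue [7]
Visit 6, enqueue []
Visit 0, enqueue []
Visit 7, enqueue []

BFS order: [3, 2, 5, 8, 1, 4, 6, 0, 7]


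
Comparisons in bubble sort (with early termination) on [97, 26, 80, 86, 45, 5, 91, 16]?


Algorithm: bubble sort (with early termination)
Input: [97, 26, 80, 86, 45, 5, 91, 16]
Sorted: [5, 16, 26, 45, 80, 86, 91, 97]

28


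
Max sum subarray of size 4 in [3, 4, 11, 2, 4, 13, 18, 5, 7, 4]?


[0:4]: 20
[1:5]: 21
[2:6]: 30
[3:7]: 37
[4:8]: 40
[5:9]: 43
[6:10]: 34

Max: 43 at [5:9]


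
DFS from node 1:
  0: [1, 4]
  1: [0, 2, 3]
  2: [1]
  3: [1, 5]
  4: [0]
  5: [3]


Visit 1, push [3, 2, 0]
Visit 0, push [4]
Visit 4, push []
Visit 2, push []
Visit 3, push [5]
Visit 5, push []

DFS order: [1, 0, 4, 2, 3, 5]


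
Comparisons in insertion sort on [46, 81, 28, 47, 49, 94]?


Algorithm: insertion sort
Input: [46, 81, 28, 47, 49, 94]
Sorted: [28, 46, 47, 49, 81, 94]

8


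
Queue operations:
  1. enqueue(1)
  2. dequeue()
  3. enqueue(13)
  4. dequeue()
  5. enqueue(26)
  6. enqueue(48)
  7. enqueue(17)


enqueue(1) -> [1]
dequeue()->1, []
enqueue(13) -> [13]
dequeue()->13, []
enqueue(26) -> [26]
enqueue(48) -> [26, 48]
enqueue(17) -> [26, 48, 17]

Final queue: [26, 48, 17]


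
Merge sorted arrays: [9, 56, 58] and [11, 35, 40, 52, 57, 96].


Take 9 from A
Take 11 from B
Take 35 from B
Take 40 from B
Take 52 from B
Take 56 from A
Take 57 from B
Take 58 from A

Merged: [9, 11, 35, 40, 52, 56, 57, 58, 96]


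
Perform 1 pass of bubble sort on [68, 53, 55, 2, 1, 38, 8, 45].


Initial: [68, 53, 55, 2, 1, 38, 8, 45]
Pass 1: [53, 55, 2, 1, 38, 8, 45, 68] (7 swaps)

After 1 pass: [53, 55, 2, 1, 38, 8, 45, 68]


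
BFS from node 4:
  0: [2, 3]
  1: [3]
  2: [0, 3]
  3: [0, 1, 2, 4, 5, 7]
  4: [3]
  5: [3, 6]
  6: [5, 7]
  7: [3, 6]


Visit 4, enqueue [3]
Visit 3, enqueue [0, 1, 2, 5, 7]
Visit 0, enqueue []
Visit 1, enqueue []
Visit 2, enqueue []
Visit 5, enqueue [6]
Visit 7, enqueue []
Visit 6, enqueue []

BFS order: [4, 3, 0, 1, 2, 5, 7, 6]


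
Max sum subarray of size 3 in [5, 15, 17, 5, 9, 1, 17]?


[0:3]: 37
[1:4]: 37
[2:5]: 31
[3:6]: 15
[4:7]: 27

Max: 37 at [0:3]


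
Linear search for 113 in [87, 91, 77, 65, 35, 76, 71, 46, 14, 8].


i=0: 87!=113
i=1: 91!=113
i=2: 77!=113
i=3: 65!=113
i=4: 35!=113
i=5: 76!=113
i=6: 71!=113
i=7: 46!=113
i=8: 14!=113
i=9: 8!=113

Not found, 10 comps


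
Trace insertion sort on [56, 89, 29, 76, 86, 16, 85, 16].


Initial: [56, 89, 29, 76, 86, 16, 85, 16]
Insert 89: [56, 89, 29, 76, 86, 16, 85, 16]
Insert 29: [29, 56, 89, 76, 86, 16, 85, 16]
Insert 76: [29, 56, 76, 89, 86, 16, 85, 16]
Insert 86: [29, 56, 76, 86, 89, 16, 85, 16]
Insert 16: [16, 29, 56, 76, 86, 89, 85, 16]
Insert 85: [16, 29, 56, 76, 85, 86, 89, 16]
Insert 16: [16, 16, 29, 56, 76, 85, 86, 89]

Sorted: [16, 16, 29, 56, 76, 85, 86, 89]


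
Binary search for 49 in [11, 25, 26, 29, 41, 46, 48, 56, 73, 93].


Step 1: lo=0, hi=9, mid=4, val=41
Step 2: lo=5, hi=9, mid=7, val=56
Step 3: lo=5, hi=6, mid=5, val=46
Step 4: lo=6, hi=6, mid=6, val=48

Not found


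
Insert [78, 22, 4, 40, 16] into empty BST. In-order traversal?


Insert 78: root
Insert 22: L from 78
Insert 4: L from 78 -> L from 22
Insert 40: L from 78 -> R from 22
Insert 16: L from 78 -> L from 22 -> R from 4

In-order: [4, 16, 22, 40, 78]


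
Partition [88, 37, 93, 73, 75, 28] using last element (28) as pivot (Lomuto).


Pivot: 28
Place pivot at 0: [28, 37, 93, 73, 75, 88]

Partitioned: [28, 37, 93, 73, 75, 88]


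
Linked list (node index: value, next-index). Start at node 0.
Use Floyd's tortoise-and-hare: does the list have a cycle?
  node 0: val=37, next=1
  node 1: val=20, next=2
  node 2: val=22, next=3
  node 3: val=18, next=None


Floyd's tortoise (slow, +1) and hare (fast, +2):
  init: slow=0, fast=0
  step 1: slow=1, fast=2
  step 2: fast 2->3->None, no cycle

Cycle: no


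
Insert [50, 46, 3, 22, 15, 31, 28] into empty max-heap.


Insert 50: [50]
Insert 46: [50, 46]
Insert 3: [50, 46, 3]
Insert 22: [50, 46, 3, 22]
Insert 15: [50, 46, 3, 22, 15]
Insert 31: [50, 46, 31, 22, 15, 3]
Insert 28: [50, 46, 31, 22, 15, 3, 28]

Final heap: [50, 46, 31, 22, 15, 3, 28]


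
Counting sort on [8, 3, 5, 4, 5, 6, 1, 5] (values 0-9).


Input: [8, 3, 5, 4, 5, 6, 1, 5]
Counts: [0, 1, 0, 1, 1, 3, 1, 0, 1, 0]

Sorted: [1, 3, 4, 5, 5, 5, 6, 8]


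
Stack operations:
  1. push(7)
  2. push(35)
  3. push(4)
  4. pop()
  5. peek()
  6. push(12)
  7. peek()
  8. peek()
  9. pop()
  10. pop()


push(7) -> [7]
push(35) -> [7, 35]
push(4) -> [7, 35, 4]
pop()->4, [7, 35]
peek()->35
push(12) -> [7, 35, 12]
peek()->12
peek()->12
pop()->12, [7, 35]
pop()->35, [7]

Final stack: [7]


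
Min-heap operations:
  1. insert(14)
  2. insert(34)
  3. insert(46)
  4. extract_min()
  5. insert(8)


insert(14) -> [14]
insert(34) -> [14, 34]
insert(46) -> [14, 34, 46]
extract_min()->14, [34, 46]
insert(8) -> [8, 46, 34]

Final heap: [8, 46, 34]


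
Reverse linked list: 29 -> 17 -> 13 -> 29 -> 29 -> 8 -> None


Step 1: curr=29, set curr.next=prev(None) | reversed so far: 29
Step 2: curr=17, set curr.next=prev(29) | reversed so far: 17 -> 29
Step 3: curr=13, set curr.next=prev(17) | reversed so far: 13 -> 17 -> 29
Step 4: curr=29, set curr.next=prev(13) | reversed so far: 29 -> 13 -> 17 -> 29
Step 5: curr=29, set curr.next=prev(29) | reversed so far: 29 -> 29 -> 13 -> 17 -> 29
Step 6: curr=8, set curr.next=prev(29) | reversed so far: 8 -> 29 -> 29 -> 13 -> 17 -> 29

8 -> 29 -> 29 -> 13 -> 17 -> 29 -> None


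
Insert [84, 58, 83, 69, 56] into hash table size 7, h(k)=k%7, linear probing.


Insert 84: h=0 -> slot 0
Insert 58: h=2 -> slot 2
Insert 83: h=6 -> slot 6
Insert 69: h=6, 2 probes -> slot 1
Insert 56: h=0, 3 probes -> slot 3

Table: [84, 69, 58, 56, None, None, 83]


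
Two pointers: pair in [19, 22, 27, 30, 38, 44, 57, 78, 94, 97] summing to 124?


lo=0(19)+hi=9(97)=116
lo=1(22)+hi=9(97)=119
lo=2(27)+hi=9(97)=124

Yes: 27+97=124


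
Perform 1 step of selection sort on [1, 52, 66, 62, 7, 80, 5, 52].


Initial: [1, 52, 66, 62, 7, 80, 5, 52]
Step 1: min=1 at 0
  Swap: [1, 52, 66, 62, 7, 80, 5, 52]

After 1 step: [1, 52, 66, 62, 7, 80, 5, 52]


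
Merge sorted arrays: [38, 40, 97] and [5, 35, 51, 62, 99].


Take 5 from B
Take 35 from B
Take 38 from A
Take 40 from A
Take 51 from B
Take 62 from B
Take 97 from A

Merged: [5, 35, 38, 40, 51, 62, 97, 99]


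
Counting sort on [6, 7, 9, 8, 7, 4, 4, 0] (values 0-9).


Input: [6, 7, 9, 8, 7, 4, 4, 0]
Counts: [1, 0, 0, 0, 2, 0, 1, 2, 1, 1]

Sorted: [0, 4, 4, 6, 7, 7, 8, 9]


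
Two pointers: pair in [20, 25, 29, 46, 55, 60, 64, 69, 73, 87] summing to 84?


lo=0(20)+hi=9(87)=107
lo=0(20)+hi=8(73)=93
lo=0(20)+hi=7(69)=89
lo=0(20)+hi=6(64)=84

Yes: 20+64=84


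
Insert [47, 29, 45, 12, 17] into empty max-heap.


Insert 47: [47]
Insert 29: [47, 29]
Insert 45: [47, 29, 45]
Insert 12: [47, 29, 45, 12]
Insert 17: [47, 29, 45, 12, 17]

Final heap: [47, 29, 45, 12, 17]


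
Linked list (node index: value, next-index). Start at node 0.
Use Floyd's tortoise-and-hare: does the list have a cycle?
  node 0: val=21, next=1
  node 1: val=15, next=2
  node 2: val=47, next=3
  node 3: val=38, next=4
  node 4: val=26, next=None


Floyd's tortoise (slow, +1) and hare (fast, +2):
  init: slow=0, fast=0
  step 1: slow=1, fast=2
  step 2: slow=2, fast=4
  step 3: fast -> None, no cycle

Cycle: no


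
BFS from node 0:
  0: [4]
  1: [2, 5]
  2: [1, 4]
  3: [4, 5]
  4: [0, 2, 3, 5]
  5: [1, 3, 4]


Visit 0, enqueue [4]
Visit 4, enqueue [2, 3, 5]
Visit 2, enqueue [1]
Visit 3, enqueue []
Visit 5, enqueue []
Visit 1, enqueue []

BFS order: [0, 4, 2, 3, 5, 1]


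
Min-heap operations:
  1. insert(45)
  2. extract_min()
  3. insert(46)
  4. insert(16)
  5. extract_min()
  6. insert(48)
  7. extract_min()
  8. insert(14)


insert(45) -> [45]
extract_min()->45, []
insert(46) -> [46]
insert(16) -> [16, 46]
extract_min()->16, [46]
insert(48) -> [46, 48]
extract_min()->46, [48]
insert(14) -> [14, 48]

Final heap: [14, 48]


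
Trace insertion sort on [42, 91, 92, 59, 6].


Initial: [42, 91, 92, 59, 6]
Insert 91: [42, 91, 92, 59, 6]
Insert 92: [42, 91, 92, 59, 6]
Insert 59: [42, 59, 91, 92, 6]
Insert 6: [6, 42, 59, 91, 92]

Sorted: [6, 42, 59, 91, 92]


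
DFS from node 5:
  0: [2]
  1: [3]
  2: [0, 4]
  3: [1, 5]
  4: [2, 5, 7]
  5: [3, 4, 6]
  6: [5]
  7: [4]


Visit 5, push [6, 4, 3]
Visit 3, push [1]
Visit 1, push []
Visit 4, push [7, 2]
Visit 2, push [0]
Visit 0, push []
Visit 7, push []
Visit 6, push []

DFS order: [5, 3, 1, 4, 2, 0, 7, 6]


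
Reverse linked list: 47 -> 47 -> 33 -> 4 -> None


Step 1: curr=47, set curr.next=prev(None) | reversed so far: 47
Step 2: curr=47, set curr.next=prev(47) | reversed so far: 47 -> 47
Step 3: curr=33, set curr.next=prev(47) | reversed so far: 33 -> 47 -> 47
Step 4: curr=4, set curr.next=prev(33) | reversed so far: 4 -> 33 -> 47 -> 47

4 -> 33 -> 47 -> 47 -> None


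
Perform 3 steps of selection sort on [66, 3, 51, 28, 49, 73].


Initial: [66, 3, 51, 28, 49, 73]
Step 1: min=3 at 1
  Swap: [3, 66, 51, 28, 49, 73]
Step 2: min=28 at 3
  Swap: [3, 28, 51, 66, 49, 73]
Step 3: min=49 at 4
  Swap: [3, 28, 49, 66, 51, 73]

After 3 steps: [3, 28, 49, 66, 51, 73]


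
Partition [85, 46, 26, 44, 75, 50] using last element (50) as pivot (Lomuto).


Pivot: 50
  46 <= 50: swap -> [46, 85, 26, 44, 75, 50]
  26 <= 50: swap -> [46, 26, 85, 44, 75, 50]
  44 <= 50: swap -> [46, 26, 44, 85, 75, 50]
Place pivot at 3: [46, 26, 44, 50, 75, 85]

Partitioned: [46, 26, 44, 50, 75, 85]


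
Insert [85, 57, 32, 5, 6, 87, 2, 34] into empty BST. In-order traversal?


Insert 85: root
Insert 57: L from 85
Insert 32: L from 85 -> L from 57
Insert 5: L from 85 -> L from 57 -> L from 32
Insert 6: L from 85 -> L from 57 -> L from 32 -> R from 5
Insert 87: R from 85
Insert 2: L from 85 -> L from 57 -> L from 32 -> L from 5
Insert 34: L from 85 -> L from 57 -> R from 32

In-order: [2, 5, 6, 32, 34, 57, 85, 87]


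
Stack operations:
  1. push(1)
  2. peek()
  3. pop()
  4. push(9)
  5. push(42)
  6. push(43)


push(1) -> [1]
peek()->1
pop()->1, []
push(9) -> [9]
push(42) -> [9, 42]
push(43) -> [9, 42, 43]

Final stack: [9, 42, 43]


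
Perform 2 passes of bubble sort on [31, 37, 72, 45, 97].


Initial: [31, 37, 72, 45, 97]
Pass 1: [31, 37, 45, 72, 97] (1 swaps)
Pass 2: [31, 37, 45, 72, 97] (0 swaps)

After 2 passes: [31, 37, 45, 72, 97]


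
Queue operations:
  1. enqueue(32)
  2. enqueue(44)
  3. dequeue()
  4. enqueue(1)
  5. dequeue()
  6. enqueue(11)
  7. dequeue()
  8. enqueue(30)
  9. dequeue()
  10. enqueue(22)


enqueue(32) -> [32]
enqueue(44) -> [32, 44]
dequeue()->32, [44]
enqueue(1) -> [44, 1]
dequeue()->44, [1]
enqueue(11) -> [1, 11]
dequeue()->1, [11]
enqueue(30) -> [11, 30]
dequeue()->11, [30]
enqueue(22) -> [30, 22]

Final queue: [30, 22]


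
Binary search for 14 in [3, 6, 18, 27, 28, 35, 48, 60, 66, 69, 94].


Step 1: lo=0, hi=10, mid=5, val=35
Step 2: lo=0, hi=4, mid=2, val=18
Step 3: lo=0, hi=1, mid=0, val=3
Step 4: lo=1, hi=1, mid=1, val=6

Not found


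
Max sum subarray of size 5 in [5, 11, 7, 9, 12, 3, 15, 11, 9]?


[0:5]: 44
[1:6]: 42
[2:7]: 46
[3:8]: 50
[4:9]: 50

Max: 50 at [3:8]


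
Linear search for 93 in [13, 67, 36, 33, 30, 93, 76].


i=0: 13!=93
i=1: 67!=93
i=2: 36!=93
i=3: 33!=93
i=4: 30!=93
i=5: 93==93 found!

Found at 5, 6 comps


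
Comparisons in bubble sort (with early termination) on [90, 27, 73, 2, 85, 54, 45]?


Algorithm: bubble sort (with early termination)
Input: [90, 27, 73, 2, 85, 54, 45]
Sorted: [2, 27, 45, 54, 73, 85, 90]

20


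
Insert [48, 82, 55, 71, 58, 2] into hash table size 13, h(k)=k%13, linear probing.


Insert 48: h=9 -> slot 9
Insert 82: h=4 -> slot 4
Insert 55: h=3 -> slot 3
Insert 71: h=6 -> slot 6
Insert 58: h=6, 1 probes -> slot 7
Insert 2: h=2 -> slot 2

Table: [None, None, 2, 55, 82, None, 71, 58, None, 48, None, None, None]


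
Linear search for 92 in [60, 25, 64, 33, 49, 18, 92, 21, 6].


i=0: 60!=92
i=1: 25!=92
i=2: 64!=92
i=3: 33!=92
i=4: 49!=92
i=5: 18!=92
i=6: 92==92 found!

Found at 6, 7 comps


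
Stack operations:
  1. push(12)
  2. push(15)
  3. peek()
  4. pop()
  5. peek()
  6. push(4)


push(12) -> [12]
push(15) -> [12, 15]
peek()->15
pop()->15, [12]
peek()->12
push(4) -> [12, 4]

Final stack: [12, 4]


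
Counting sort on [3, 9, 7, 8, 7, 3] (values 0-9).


Input: [3, 9, 7, 8, 7, 3]
Counts: [0, 0, 0, 2, 0, 0, 0, 2, 1, 1]

Sorted: [3, 3, 7, 7, 8, 9]


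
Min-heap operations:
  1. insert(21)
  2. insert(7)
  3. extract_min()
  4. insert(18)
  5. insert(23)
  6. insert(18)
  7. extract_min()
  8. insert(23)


insert(21) -> [21]
insert(7) -> [7, 21]
extract_min()->7, [21]
insert(18) -> [18, 21]
insert(23) -> [18, 21, 23]
insert(18) -> [18, 18, 23, 21]
extract_min()->18, [18, 21, 23]
insert(23) -> [18, 21, 23, 23]

Final heap: [18, 21, 23, 23]


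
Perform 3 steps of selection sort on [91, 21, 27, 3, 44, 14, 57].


Initial: [91, 21, 27, 3, 44, 14, 57]
Step 1: min=3 at 3
  Swap: [3, 21, 27, 91, 44, 14, 57]
Step 2: min=14 at 5
  Swap: [3, 14, 27, 91, 44, 21, 57]
Step 3: min=21 at 5
  Swap: [3, 14, 21, 91, 44, 27, 57]

After 3 steps: [3, 14, 21, 91, 44, 27, 57]


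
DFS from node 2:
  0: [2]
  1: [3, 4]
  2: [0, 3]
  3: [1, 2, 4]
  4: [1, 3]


Visit 2, push [3, 0]
Visit 0, push []
Visit 3, push [4, 1]
Visit 1, push [4]
Visit 4, push []

DFS order: [2, 0, 3, 1, 4]


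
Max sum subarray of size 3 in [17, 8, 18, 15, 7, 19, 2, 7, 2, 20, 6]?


[0:3]: 43
[1:4]: 41
[2:5]: 40
[3:6]: 41
[4:7]: 28
[5:8]: 28
[6:9]: 11
[7:10]: 29
[8:11]: 28

Max: 43 at [0:3]


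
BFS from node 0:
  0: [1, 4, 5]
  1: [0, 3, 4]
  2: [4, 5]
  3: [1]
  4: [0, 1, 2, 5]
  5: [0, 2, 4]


Visit 0, enqueue [1, 4, 5]
Visit 1, enqueue [3]
Visit 4, enqueue [2]
Visit 5, enqueue []
Visit 3, enqueue []
Visit 2, enqueue []

BFS order: [0, 1, 4, 5, 3, 2]


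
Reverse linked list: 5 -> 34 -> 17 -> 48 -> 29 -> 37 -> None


Step 1: curr=5, set curr.next=prev(None) | reversed so far: 5
Step 2: curr=34, set curr.next=prev(5) | reversed so far: 34 -> 5
Step 3: curr=17, set curr.next=prev(34) | reversed so far: 17 -> 34 -> 5
Step 4: curr=48, set curr.next=prev(17) | reversed so far: 48 -> 17 -> 34 -> 5
Step 5: curr=29, set curr.next=prev(48) | reversed so far: 29 -> 48 -> 17 -> 34 -> 5
Step 6: curr=37, set curr.next=prev(29) | reversed so far: 37 -> 29 -> 48 -> 17 -> 34 -> 5

37 -> 29 -> 48 -> 17 -> 34 -> 5 -> None


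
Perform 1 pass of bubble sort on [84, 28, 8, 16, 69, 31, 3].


Initial: [84, 28, 8, 16, 69, 31, 3]
Pass 1: [28, 8, 16, 69, 31, 3, 84] (6 swaps)

After 1 pass: [28, 8, 16, 69, 31, 3, 84]


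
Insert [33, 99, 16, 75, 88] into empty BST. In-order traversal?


Insert 33: root
Insert 99: R from 33
Insert 16: L from 33
Insert 75: R from 33 -> L from 99
Insert 88: R from 33 -> L from 99 -> R from 75

In-order: [16, 33, 75, 88, 99]


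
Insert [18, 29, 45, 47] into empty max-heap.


Insert 18: [18]
Insert 29: [29, 18]
Insert 45: [45, 18, 29]
Insert 47: [47, 45, 29, 18]

Final heap: [47, 45, 29, 18]


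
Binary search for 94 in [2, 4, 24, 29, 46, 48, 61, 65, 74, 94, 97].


Step 1: lo=0, hi=10, mid=5, val=48
Step 2: lo=6, hi=10, mid=8, val=74
Step 3: lo=9, hi=10, mid=9, val=94

Found at index 9


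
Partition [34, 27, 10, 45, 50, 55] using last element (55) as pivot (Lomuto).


Pivot: 55
  34 <= 55: advance i (no swap)
  27 <= 55: advance i (no swap)
  10 <= 55: advance i (no swap)
  45 <= 55: advance i (no swap)
  50 <= 55: advance i (no swap)
Place pivot at 5: [34, 27, 10, 45, 50, 55]

Partitioned: [34, 27, 10, 45, 50, 55]


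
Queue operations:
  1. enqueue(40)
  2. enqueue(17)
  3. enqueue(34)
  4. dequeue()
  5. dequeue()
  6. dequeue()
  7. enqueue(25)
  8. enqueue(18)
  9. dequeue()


enqueue(40) -> [40]
enqueue(17) -> [40, 17]
enqueue(34) -> [40, 17, 34]
dequeue()->40, [17, 34]
dequeue()->17, [34]
dequeue()->34, []
enqueue(25) -> [25]
enqueue(18) -> [25, 18]
dequeue()->25, [18]

Final queue: [18]


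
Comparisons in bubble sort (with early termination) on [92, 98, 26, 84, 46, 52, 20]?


Algorithm: bubble sort (with early termination)
Input: [92, 98, 26, 84, 46, 52, 20]
Sorted: [20, 26, 46, 52, 84, 92, 98]

21


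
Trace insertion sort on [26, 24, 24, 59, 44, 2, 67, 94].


Initial: [26, 24, 24, 59, 44, 2, 67, 94]
Insert 24: [24, 26, 24, 59, 44, 2, 67, 94]
Insert 24: [24, 24, 26, 59, 44, 2, 67, 94]
Insert 59: [24, 24, 26, 59, 44, 2, 67, 94]
Insert 44: [24, 24, 26, 44, 59, 2, 67, 94]
Insert 2: [2, 24, 24, 26, 44, 59, 67, 94]
Insert 67: [2, 24, 24, 26, 44, 59, 67, 94]
Insert 94: [2, 24, 24, 26, 44, 59, 67, 94]

Sorted: [2, 24, 24, 26, 44, 59, 67, 94]


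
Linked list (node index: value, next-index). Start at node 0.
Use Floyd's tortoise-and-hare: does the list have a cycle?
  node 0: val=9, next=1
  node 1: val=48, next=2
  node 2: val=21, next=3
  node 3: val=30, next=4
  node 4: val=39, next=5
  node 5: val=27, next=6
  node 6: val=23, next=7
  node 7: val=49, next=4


Floyd's tortoise (slow, +1) and hare (fast, +2):
  init: slow=0, fast=0
  step 1: slow=1, fast=2
  step 2: slow=2, fast=4
  step 3: slow=3, fast=6
  step 4: slow=4, fast=4
  slow == fast at node 4: cycle detected

Cycle: yes


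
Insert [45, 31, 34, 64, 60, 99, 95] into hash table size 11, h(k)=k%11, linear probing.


Insert 45: h=1 -> slot 1
Insert 31: h=9 -> slot 9
Insert 34: h=1, 1 probes -> slot 2
Insert 64: h=9, 1 probes -> slot 10
Insert 60: h=5 -> slot 5
Insert 99: h=0 -> slot 0
Insert 95: h=7 -> slot 7

Table: [99, 45, 34, None, None, 60, None, 95, None, 31, 64]


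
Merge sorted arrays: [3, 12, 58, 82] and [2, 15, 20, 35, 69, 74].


Take 2 from B
Take 3 from A
Take 12 from A
Take 15 from B
Take 20 from B
Take 35 from B
Take 58 from A
Take 69 from B
Take 74 from B

Merged: [2, 3, 12, 15, 20, 35, 58, 69, 74, 82]


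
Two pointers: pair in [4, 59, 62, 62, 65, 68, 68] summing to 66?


lo=0(4)+hi=6(68)=72
lo=0(4)+hi=5(68)=72
lo=0(4)+hi=4(65)=69
lo=0(4)+hi=3(62)=66

Yes: 4+62=66


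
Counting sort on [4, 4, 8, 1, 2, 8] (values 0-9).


Input: [4, 4, 8, 1, 2, 8]
Counts: [0, 1, 1, 0, 2, 0, 0, 0, 2, 0]

Sorted: [1, 2, 4, 4, 8, 8]


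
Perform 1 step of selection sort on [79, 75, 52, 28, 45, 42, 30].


Initial: [79, 75, 52, 28, 45, 42, 30]
Step 1: min=28 at 3
  Swap: [28, 75, 52, 79, 45, 42, 30]

After 1 step: [28, 75, 52, 79, 45, 42, 30]


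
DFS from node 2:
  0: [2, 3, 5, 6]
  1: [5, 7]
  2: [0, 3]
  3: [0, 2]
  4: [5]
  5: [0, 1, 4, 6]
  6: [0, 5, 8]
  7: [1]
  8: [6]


Visit 2, push [3, 0]
Visit 0, push [6, 5, 3]
Visit 3, push []
Visit 5, push [6, 4, 1]
Visit 1, push [7]
Visit 7, push []
Visit 4, push []
Visit 6, push [8]
Visit 8, push []

DFS order: [2, 0, 3, 5, 1, 7, 4, 6, 8]


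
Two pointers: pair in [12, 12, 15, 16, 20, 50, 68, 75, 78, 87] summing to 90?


lo=0(12)+hi=9(87)=99
lo=0(12)+hi=8(78)=90

Yes: 12+78=90


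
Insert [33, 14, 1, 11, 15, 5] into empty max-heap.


Insert 33: [33]
Insert 14: [33, 14]
Insert 1: [33, 14, 1]
Insert 11: [33, 14, 1, 11]
Insert 15: [33, 15, 1, 11, 14]
Insert 5: [33, 15, 5, 11, 14, 1]

Final heap: [33, 15, 5, 11, 14, 1]


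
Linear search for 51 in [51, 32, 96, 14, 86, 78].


i=0: 51==51 found!

Found at 0, 1 comps


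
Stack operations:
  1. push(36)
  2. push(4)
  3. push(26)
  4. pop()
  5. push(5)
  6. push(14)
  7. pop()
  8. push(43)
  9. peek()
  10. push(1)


push(36) -> [36]
push(4) -> [36, 4]
push(26) -> [36, 4, 26]
pop()->26, [36, 4]
push(5) -> [36, 4, 5]
push(14) -> [36, 4, 5, 14]
pop()->14, [36, 4, 5]
push(43) -> [36, 4, 5, 43]
peek()->43
push(1) -> [36, 4, 5, 43, 1]

Final stack: [36, 4, 5, 43, 1]


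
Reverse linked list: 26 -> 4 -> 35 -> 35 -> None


Step 1: curr=26, set curr.next=prev(None) | reversed so far: 26
Step 2: curr=4, set curr.next=prev(26) | reversed so far: 4 -> 26
Step 3: curr=35, set curr.next=prev(4) | reversed so far: 35 -> 4 -> 26
Step 4: curr=35, set curr.next=prev(35) | reversed so far: 35 -> 35 -> 4 -> 26

35 -> 35 -> 4 -> 26 -> None


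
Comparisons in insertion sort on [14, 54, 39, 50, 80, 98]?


Algorithm: insertion sort
Input: [14, 54, 39, 50, 80, 98]
Sorted: [14, 39, 50, 54, 80, 98]

7


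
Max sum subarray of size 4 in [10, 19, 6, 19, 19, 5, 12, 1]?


[0:4]: 54
[1:5]: 63
[2:6]: 49
[3:7]: 55
[4:8]: 37

Max: 63 at [1:5]


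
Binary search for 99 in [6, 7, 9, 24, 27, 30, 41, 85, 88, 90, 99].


Step 1: lo=0, hi=10, mid=5, val=30
Step 2: lo=6, hi=10, mid=8, val=88
Step 3: lo=9, hi=10, mid=9, val=90
Step 4: lo=10, hi=10, mid=10, val=99

Found at index 10


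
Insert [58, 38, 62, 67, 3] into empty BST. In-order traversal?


Insert 58: root
Insert 38: L from 58
Insert 62: R from 58
Insert 67: R from 58 -> R from 62
Insert 3: L from 58 -> L from 38

In-order: [3, 38, 58, 62, 67]


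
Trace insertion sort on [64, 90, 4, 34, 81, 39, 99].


Initial: [64, 90, 4, 34, 81, 39, 99]
Insert 90: [64, 90, 4, 34, 81, 39, 99]
Insert 4: [4, 64, 90, 34, 81, 39, 99]
Insert 34: [4, 34, 64, 90, 81, 39, 99]
Insert 81: [4, 34, 64, 81, 90, 39, 99]
Insert 39: [4, 34, 39, 64, 81, 90, 99]
Insert 99: [4, 34, 39, 64, 81, 90, 99]

Sorted: [4, 34, 39, 64, 81, 90, 99]


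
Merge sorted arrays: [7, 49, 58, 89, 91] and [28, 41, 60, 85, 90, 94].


Take 7 from A
Take 28 from B
Take 41 from B
Take 49 from A
Take 58 from A
Take 60 from B
Take 85 from B
Take 89 from A
Take 90 from B
Take 91 from A

Merged: [7, 28, 41, 49, 58, 60, 85, 89, 90, 91, 94]


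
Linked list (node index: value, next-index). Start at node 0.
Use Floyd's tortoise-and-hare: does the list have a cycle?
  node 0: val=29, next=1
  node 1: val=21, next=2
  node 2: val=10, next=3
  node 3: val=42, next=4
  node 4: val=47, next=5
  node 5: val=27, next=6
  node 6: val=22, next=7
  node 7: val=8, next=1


Floyd's tortoise (slow, +1) and hare (fast, +2):
  init: slow=0, fast=0
  step 1: slow=1, fast=2
  step 2: slow=2, fast=4
  step 3: slow=3, fast=6
  step 4: slow=4, fast=1
  step 5: slow=5, fast=3
  step 6: slow=6, fast=5
  step 7: slow=7, fast=7
  slow == fast at node 7: cycle detected

Cycle: yes


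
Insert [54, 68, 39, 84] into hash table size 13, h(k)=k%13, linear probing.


Insert 54: h=2 -> slot 2
Insert 68: h=3 -> slot 3
Insert 39: h=0 -> slot 0
Insert 84: h=6 -> slot 6

Table: [39, None, 54, 68, None, None, 84, None, None, None, None, None, None]


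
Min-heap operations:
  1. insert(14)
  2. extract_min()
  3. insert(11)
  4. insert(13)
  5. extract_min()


insert(14) -> [14]
extract_min()->14, []
insert(11) -> [11]
insert(13) -> [11, 13]
extract_min()->11, [13]

Final heap: [13]


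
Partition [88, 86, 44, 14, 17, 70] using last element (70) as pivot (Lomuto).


Pivot: 70
  44 <= 70: swap -> [44, 86, 88, 14, 17, 70]
  14 <= 70: swap -> [44, 14, 88, 86, 17, 70]
  17 <= 70: swap -> [44, 14, 17, 86, 88, 70]
Place pivot at 3: [44, 14, 17, 70, 88, 86]

Partitioned: [44, 14, 17, 70, 88, 86]


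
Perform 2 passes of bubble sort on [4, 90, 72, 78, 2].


Initial: [4, 90, 72, 78, 2]
Pass 1: [4, 72, 78, 2, 90] (3 swaps)
Pass 2: [4, 72, 2, 78, 90] (1 swaps)

After 2 passes: [4, 72, 2, 78, 90]


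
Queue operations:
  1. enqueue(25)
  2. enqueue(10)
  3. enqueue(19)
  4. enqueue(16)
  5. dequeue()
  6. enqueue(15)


enqueue(25) -> [25]
enqueue(10) -> [25, 10]
enqueue(19) -> [25, 10, 19]
enqueue(16) -> [25, 10, 19, 16]
dequeue()->25, [10, 19, 16]
enqueue(15) -> [10, 19, 16, 15]

Final queue: [10, 19, 16, 15]


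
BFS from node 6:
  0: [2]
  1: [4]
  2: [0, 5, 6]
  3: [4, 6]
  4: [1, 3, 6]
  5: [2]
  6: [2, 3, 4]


Visit 6, enqueue [2, 3, 4]
Visit 2, enqueue [0, 5]
Visit 3, enqueue []
Visit 4, enqueue [1]
Visit 0, enqueue []
Visit 5, enqueue []
Visit 1, enqueue []

BFS order: [6, 2, 3, 4, 0, 5, 1]


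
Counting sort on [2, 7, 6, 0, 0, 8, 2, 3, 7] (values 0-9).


Input: [2, 7, 6, 0, 0, 8, 2, 3, 7]
Counts: [2, 0, 2, 1, 0, 0, 1, 2, 1, 0]

Sorted: [0, 0, 2, 2, 3, 6, 7, 7, 8]


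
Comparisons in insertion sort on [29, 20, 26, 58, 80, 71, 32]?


Algorithm: insertion sort
Input: [29, 20, 26, 58, 80, 71, 32]
Sorted: [20, 26, 29, 32, 58, 71, 80]

11


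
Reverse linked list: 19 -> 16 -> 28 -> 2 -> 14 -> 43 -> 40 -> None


Step 1: curr=19, set curr.next=prev(None) | reversed so far: 19
Step 2: curr=16, set curr.next=prev(19) | reversed so far: 16 -> 19
Step 3: curr=28, set curr.next=prev(16) | reversed so far: 28 -> 16 -> 19
Step 4: curr=2, set curr.next=prev(28) | reversed so far: 2 -> 28 -> 16 -> 19
Step 5: curr=14, set curr.next=prev(2) | reversed so far: 14 -> 2 -> 28 -> 16 -> 19
Step 6: curr=43, set curr.next=prev(14) | reversed so far: 43 -> 14 -> 2 -> 28 -> 16 -> 19
Step 7: curr=40, set curr.next=prev(43) | reversed so far: 40 -> 43 -> 14 -> 2 -> 28 -> 16 -> 19

40 -> 43 -> 14 -> 2 -> 28 -> 16 -> 19 -> None


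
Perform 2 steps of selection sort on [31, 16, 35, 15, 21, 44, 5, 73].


Initial: [31, 16, 35, 15, 21, 44, 5, 73]
Step 1: min=5 at 6
  Swap: [5, 16, 35, 15, 21, 44, 31, 73]
Step 2: min=15 at 3
  Swap: [5, 15, 35, 16, 21, 44, 31, 73]

After 2 steps: [5, 15, 35, 16, 21, 44, 31, 73]


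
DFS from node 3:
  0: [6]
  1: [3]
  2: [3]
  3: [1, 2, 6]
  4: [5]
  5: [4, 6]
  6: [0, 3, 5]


Visit 3, push [6, 2, 1]
Visit 1, push []
Visit 2, push []
Visit 6, push [5, 0]
Visit 0, push []
Visit 5, push [4]
Visit 4, push []

DFS order: [3, 1, 2, 6, 0, 5, 4]


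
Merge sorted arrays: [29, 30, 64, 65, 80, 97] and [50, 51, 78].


Take 29 from A
Take 30 from A
Take 50 from B
Take 51 from B
Take 64 from A
Take 65 from A
Take 78 from B

Merged: [29, 30, 50, 51, 64, 65, 78, 80, 97]


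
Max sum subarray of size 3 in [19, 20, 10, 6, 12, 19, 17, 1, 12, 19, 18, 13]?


[0:3]: 49
[1:4]: 36
[2:5]: 28
[3:6]: 37
[4:7]: 48
[5:8]: 37
[6:9]: 30
[7:10]: 32
[8:11]: 49
[9:12]: 50

Max: 50 at [9:12]


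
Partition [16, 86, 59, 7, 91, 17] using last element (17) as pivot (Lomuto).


Pivot: 17
  16 <= 17: advance i (no swap)
  7 <= 17: swap -> [16, 7, 59, 86, 91, 17]
Place pivot at 2: [16, 7, 17, 86, 91, 59]

Partitioned: [16, 7, 17, 86, 91, 59]


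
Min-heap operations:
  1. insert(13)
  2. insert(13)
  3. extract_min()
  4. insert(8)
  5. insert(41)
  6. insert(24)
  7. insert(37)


insert(13) -> [13]
insert(13) -> [13, 13]
extract_min()->13, [13]
insert(8) -> [8, 13]
insert(41) -> [8, 13, 41]
insert(24) -> [8, 13, 41, 24]
insert(37) -> [8, 13, 41, 24, 37]

Final heap: [8, 13, 41, 24, 37]


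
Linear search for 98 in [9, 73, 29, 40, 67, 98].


i=0: 9!=98
i=1: 73!=98
i=2: 29!=98
i=3: 40!=98
i=4: 67!=98
i=5: 98==98 found!

Found at 5, 6 comps


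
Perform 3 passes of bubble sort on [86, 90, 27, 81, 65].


Initial: [86, 90, 27, 81, 65]
Pass 1: [86, 27, 81, 65, 90] (3 swaps)
Pass 2: [27, 81, 65, 86, 90] (3 swaps)
Pass 3: [27, 65, 81, 86, 90] (1 swaps)

After 3 passes: [27, 65, 81, 86, 90]


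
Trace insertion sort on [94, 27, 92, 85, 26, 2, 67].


Initial: [94, 27, 92, 85, 26, 2, 67]
Insert 27: [27, 94, 92, 85, 26, 2, 67]
Insert 92: [27, 92, 94, 85, 26, 2, 67]
Insert 85: [27, 85, 92, 94, 26, 2, 67]
Insert 26: [26, 27, 85, 92, 94, 2, 67]
Insert 2: [2, 26, 27, 85, 92, 94, 67]
Insert 67: [2, 26, 27, 67, 85, 92, 94]

Sorted: [2, 26, 27, 67, 85, 92, 94]


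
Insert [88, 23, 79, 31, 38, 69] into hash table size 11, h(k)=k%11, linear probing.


Insert 88: h=0 -> slot 0
Insert 23: h=1 -> slot 1
Insert 79: h=2 -> slot 2
Insert 31: h=9 -> slot 9
Insert 38: h=5 -> slot 5
Insert 69: h=3 -> slot 3

Table: [88, 23, 79, 69, None, 38, None, None, None, 31, None]


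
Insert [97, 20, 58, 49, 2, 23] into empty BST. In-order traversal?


Insert 97: root
Insert 20: L from 97
Insert 58: L from 97 -> R from 20
Insert 49: L from 97 -> R from 20 -> L from 58
Insert 2: L from 97 -> L from 20
Insert 23: L from 97 -> R from 20 -> L from 58 -> L from 49

In-order: [2, 20, 23, 49, 58, 97]


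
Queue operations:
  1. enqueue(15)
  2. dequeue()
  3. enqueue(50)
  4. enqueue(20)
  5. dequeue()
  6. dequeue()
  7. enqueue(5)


enqueue(15) -> [15]
dequeue()->15, []
enqueue(50) -> [50]
enqueue(20) -> [50, 20]
dequeue()->50, [20]
dequeue()->20, []
enqueue(5) -> [5]

Final queue: [5]


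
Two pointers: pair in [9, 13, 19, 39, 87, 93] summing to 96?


lo=0(9)+hi=5(93)=102
lo=0(9)+hi=4(87)=96

Yes: 9+87=96


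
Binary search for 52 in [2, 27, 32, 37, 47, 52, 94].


Step 1: lo=0, hi=6, mid=3, val=37
Step 2: lo=4, hi=6, mid=5, val=52

Found at index 5


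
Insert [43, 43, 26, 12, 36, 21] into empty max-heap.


Insert 43: [43]
Insert 43: [43, 43]
Insert 26: [43, 43, 26]
Insert 12: [43, 43, 26, 12]
Insert 36: [43, 43, 26, 12, 36]
Insert 21: [43, 43, 26, 12, 36, 21]

Final heap: [43, 43, 26, 12, 36, 21]


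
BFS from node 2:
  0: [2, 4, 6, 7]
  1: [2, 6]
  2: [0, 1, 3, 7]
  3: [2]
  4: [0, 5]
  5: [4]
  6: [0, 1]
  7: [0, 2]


Visit 2, enqueue [0, 1, 3, 7]
Visit 0, enqueue [4, 6]
Visit 1, enqueue []
Visit 3, enqueue []
Visit 7, enqueue []
Visit 4, enqueue [5]
Visit 6, enqueue []
Visit 5, enqueue []

BFS order: [2, 0, 1, 3, 7, 4, 6, 5]


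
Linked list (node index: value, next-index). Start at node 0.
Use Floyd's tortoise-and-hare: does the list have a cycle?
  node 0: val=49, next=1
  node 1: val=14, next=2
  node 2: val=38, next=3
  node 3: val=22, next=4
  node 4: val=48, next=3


Floyd's tortoise (slow, +1) and hare (fast, +2):
  init: slow=0, fast=0
  step 1: slow=1, fast=2
  step 2: slow=2, fast=4
  step 3: slow=3, fast=4
  step 4: slow=4, fast=4
  slow == fast at node 4: cycle detected

Cycle: yes


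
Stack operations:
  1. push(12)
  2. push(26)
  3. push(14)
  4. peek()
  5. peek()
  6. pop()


push(12) -> [12]
push(26) -> [12, 26]
push(14) -> [12, 26, 14]
peek()->14
peek()->14
pop()->14, [12, 26]

Final stack: [12, 26]


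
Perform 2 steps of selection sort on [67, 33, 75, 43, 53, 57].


Initial: [67, 33, 75, 43, 53, 57]
Step 1: min=33 at 1
  Swap: [33, 67, 75, 43, 53, 57]
Step 2: min=43 at 3
  Swap: [33, 43, 75, 67, 53, 57]

After 2 steps: [33, 43, 75, 67, 53, 57]


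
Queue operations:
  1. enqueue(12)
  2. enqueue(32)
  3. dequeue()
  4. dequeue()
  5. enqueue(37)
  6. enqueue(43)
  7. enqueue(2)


enqueue(12) -> [12]
enqueue(32) -> [12, 32]
dequeue()->12, [32]
dequeue()->32, []
enqueue(37) -> [37]
enqueue(43) -> [37, 43]
enqueue(2) -> [37, 43, 2]

Final queue: [37, 43, 2]


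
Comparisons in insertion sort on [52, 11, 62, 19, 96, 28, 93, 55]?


Algorithm: insertion sort
Input: [52, 11, 62, 19, 96, 28, 93, 55]
Sorted: [11, 19, 28, 52, 55, 62, 93, 96]

16


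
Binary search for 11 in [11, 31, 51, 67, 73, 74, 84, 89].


Step 1: lo=0, hi=7, mid=3, val=67
Step 2: lo=0, hi=2, mid=1, val=31
Step 3: lo=0, hi=0, mid=0, val=11

Found at index 0


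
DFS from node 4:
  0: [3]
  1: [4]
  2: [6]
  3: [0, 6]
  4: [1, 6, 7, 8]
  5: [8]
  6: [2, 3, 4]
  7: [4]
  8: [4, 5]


Visit 4, push [8, 7, 6, 1]
Visit 1, push []
Visit 6, push [3, 2]
Visit 2, push []
Visit 3, push [0]
Visit 0, push []
Visit 7, push []
Visit 8, push [5]
Visit 5, push []

DFS order: [4, 1, 6, 2, 3, 0, 7, 8, 5]


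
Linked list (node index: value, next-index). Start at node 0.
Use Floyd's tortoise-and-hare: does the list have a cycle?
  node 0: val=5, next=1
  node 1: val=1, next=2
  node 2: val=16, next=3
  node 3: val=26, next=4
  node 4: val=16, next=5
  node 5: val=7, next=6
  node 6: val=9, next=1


Floyd's tortoise (slow, +1) and hare (fast, +2):
  init: slow=0, fast=0
  step 1: slow=1, fast=2
  step 2: slow=2, fast=4
  step 3: slow=3, fast=6
  step 4: slow=4, fast=2
  step 5: slow=5, fast=4
  step 6: slow=6, fast=6
  slow == fast at node 6: cycle detected

Cycle: yes


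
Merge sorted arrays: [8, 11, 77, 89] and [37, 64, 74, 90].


Take 8 from A
Take 11 from A
Take 37 from B
Take 64 from B
Take 74 from B
Take 77 from A
Take 89 from A

Merged: [8, 11, 37, 64, 74, 77, 89, 90]


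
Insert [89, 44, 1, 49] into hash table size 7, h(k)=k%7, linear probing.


Insert 89: h=5 -> slot 5
Insert 44: h=2 -> slot 2
Insert 1: h=1 -> slot 1
Insert 49: h=0 -> slot 0

Table: [49, 1, 44, None, None, 89, None]


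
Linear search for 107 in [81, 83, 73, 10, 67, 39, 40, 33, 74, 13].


i=0: 81!=107
i=1: 83!=107
i=2: 73!=107
i=3: 10!=107
i=4: 67!=107
i=5: 39!=107
i=6: 40!=107
i=7: 33!=107
i=8: 74!=107
i=9: 13!=107

Not found, 10 comps


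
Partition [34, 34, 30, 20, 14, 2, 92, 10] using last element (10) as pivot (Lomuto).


Pivot: 10
  2 <= 10: swap -> [2, 34, 30, 20, 14, 34, 92, 10]
Place pivot at 1: [2, 10, 30, 20, 14, 34, 92, 34]

Partitioned: [2, 10, 30, 20, 14, 34, 92, 34]


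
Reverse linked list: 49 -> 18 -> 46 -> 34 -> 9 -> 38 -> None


Step 1: curr=49, set curr.next=prev(None) | reversed so far: 49
Step 2: curr=18, set curr.next=prev(49) | reversed so far: 18 -> 49
Step 3: curr=46, set curr.next=prev(18) | reversed so far: 46 -> 18 -> 49
Step 4: curr=34, set curr.next=prev(46) | reversed so far: 34 -> 46 -> 18 -> 49
Step 5: curr=9, set curr.next=prev(34) | reversed so far: 9 -> 34 -> 46 -> 18 -> 49
Step 6: curr=38, set curr.next=prev(9) | reversed so far: 38 -> 9 -> 34 -> 46 -> 18 -> 49

38 -> 9 -> 34 -> 46 -> 18 -> 49 -> None


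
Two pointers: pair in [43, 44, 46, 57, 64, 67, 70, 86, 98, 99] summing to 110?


lo=0(43)+hi=9(99)=142
lo=0(43)+hi=8(98)=141
lo=0(43)+hi=7(86)=129
lo=0(43)+hi=6(70)=113
lo=0(43)+hi=5(67)=110

Yes: 43+67=110


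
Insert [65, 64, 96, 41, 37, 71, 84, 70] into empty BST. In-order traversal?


Insert 65: root
Insert 64: L from 65
Insert 96: R from 65
Insert 41: L from 65 -> L from 64
Insert 37: L from 65 -> L from 64 -> L from 41
Insert 71: R from 65 -> L from 96
Insert 84: R from 65 -> L from 96 -> R from 71
Insert 70: R from 65 -> L from 96 -> L from 71

In-order: [37, 41, 64, 65, 70, 71, 84, 96]


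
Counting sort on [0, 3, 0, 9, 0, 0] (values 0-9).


Input: [0, 3, 0, 9, 0, 0]
Counts: [4, 0, 0, 1, 0, 0, 0, 0, 0, 1]

Sorted: [0, 0, 0, 0, 3, 9]


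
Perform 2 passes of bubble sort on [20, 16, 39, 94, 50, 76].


Initial: [20, 16, 39, 94, 50, 76]
Pass 1: [16, 20, 39, 50, 76, 94] (3 swaps)
Pass 2: [16, 20, 39, 50, 76, 94] (0 swaps)

After 2 passes: [16, 20, 39, 50, 76, 94]


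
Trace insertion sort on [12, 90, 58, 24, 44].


Initial: [12, 90, 58, 24, 44]
Insert 90: [12, 90, 58, 24, 44]
Insert 58: [12, 58, 90, 24, 44]
Insert 24: [12, 24, 58, 90, 44]
Insert 44: [12, 24, 44, 58, 90]

Sorted: [12, 24, 44, 58, 90]


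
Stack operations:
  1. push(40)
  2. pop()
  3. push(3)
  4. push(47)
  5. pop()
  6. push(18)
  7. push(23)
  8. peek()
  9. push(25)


push(40) -> [40]
pop()->40, []
push(3) -> [3]
push(47) -> [3, 47]
pop()->47, [3]
push(18) -> [3, 18]
push(23) -> [3, 18, 23]
peek()->23
push(25) -> [3, 18, 23, 25]

Final stack: [3, 18, 23, 25]


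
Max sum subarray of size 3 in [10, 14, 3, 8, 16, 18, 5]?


[0:3]: 27
[1:4]: 25
[2:5]: 27
[3:6]: 42
[4:7]: 39

Max: 42 at [3:6]


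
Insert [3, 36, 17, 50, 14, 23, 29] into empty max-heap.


Insert 3: [3]
Insert 36: [36, 3]
Insert 17: [36, 3, 17]
Insert 50: [50, 36, 17, 3]
Insert 14: [50, 36, 17, 3, 14]
Insert 23: [50, 36, 23, 3, 14, 17]
Insert 29: [50, 36, 29, 3, 14, 17, 23]

Final heap: [50, 36, 29, 3, 14, 17, 23]


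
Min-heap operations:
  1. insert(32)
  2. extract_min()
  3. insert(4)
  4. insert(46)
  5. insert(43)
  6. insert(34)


insert(32) -> [32]
extract_min()->32, []
insert(4) -> [4]
insert(46) -> [4, 46]
insert(43) -> [4, 46, 43]
insert(34) -> [4, 34, 43, 46]

Final heap: [4, 34, 43, 46]


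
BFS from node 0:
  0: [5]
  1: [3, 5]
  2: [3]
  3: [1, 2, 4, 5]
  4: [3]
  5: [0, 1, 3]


Visit 0, enqueue [5]
Visit 5, enqueue [1, 3]
Visit 1, enqueue []
Visit 3, enqueue [2, 4]
Visit 2, enqueue []
Visit 4, enqueue []

BFS order: [0, 5, 1, 3, 2, 4]


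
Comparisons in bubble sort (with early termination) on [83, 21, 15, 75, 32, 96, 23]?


Algorithm: bubble sort (with early termination)
Input: [83, 21, 15, 75, 32, 96, 23]
Sorted: [15, 21, 23, 32, 75, 83, 96]

20


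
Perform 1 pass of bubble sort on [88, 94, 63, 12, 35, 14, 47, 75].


Initial: [88, 94, 63, 12, 35, 14, 47, 75]
Pass 1: [88, 63, 12, 35, 14, 47, 75, 94] (6 swaps)

After 1 pass: [88, 63, 12, 35, 14, 47, 75, 94]
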